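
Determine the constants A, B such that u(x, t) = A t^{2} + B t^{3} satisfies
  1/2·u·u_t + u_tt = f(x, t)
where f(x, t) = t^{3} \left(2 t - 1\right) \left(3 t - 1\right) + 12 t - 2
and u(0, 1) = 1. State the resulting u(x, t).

Answer: u(x, t) = 2 t^{3} - t^{2}

Derivation:
Substitute the ansatz u = A t^{2} + B t^{3} into the left-hand side.
Derivatives of the ansatz:
  u_t = 2 A t + 3 B t^{2}
  u_tt = 2 A + 6 B t
Term by term:
  1/2·u·u_t = A^{2} t^{3} + \frac{5 A B t^{4}}{2} + \frac{3 B^{2} t^{5}}{2}
  u_tt = 2 A + 6 B t
So the left-hand side equals
  A^{2} t^{3} + \frac{5 A B t^{4}}{2} + 2 A + \frac{3 B^{2} t^{5}}{2} + 6 B t
This must equal f(x, t) identically; expanded, f = 6 t^{5} - 5 t^{4} + t^{3} + 12 t - 2.
Matching coefficients of the independent functions:
  [constant term]:  2 A = -2
  [t]:  6 B = 12
  [t^{3}]:  A^{2} = 1
  [t^{4}]:  \frac{5 A B}{2} = -5
  [t^{5}]:  \frac{3 B^{2}}{2} = 6
Solving: A = -1, B = 2.
Check against the point condition:
  u(0, 1) = 1  ⟹  A + B = 1  ✓
Hence u(x, t) = 2 t^{3} - t^{2}.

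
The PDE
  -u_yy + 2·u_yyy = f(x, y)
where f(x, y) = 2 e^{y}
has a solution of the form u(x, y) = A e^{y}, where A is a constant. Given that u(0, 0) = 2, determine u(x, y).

Substitute the ansatz u = A e^{y} into the left-hand side.
Derivatives of the ansatz:
  u_yy = A e^{y}
  u_yyy = A e^{y}
Term by term:
  -u_yy = - A e^{y}
  2·u_yyy = 2 A e^{y}
So the left-hand side equals
  A e^{y}
This must equal f(x, y) = 2 e^{y} identically.
Matching coefficients of the independent functions:
  [e^{y}]:  A = 2
Solving: A = 2.
Check against the point condition:
  u(0, 0) = 2  ⟹  A = 2  ✓
Hence u(x, y) = 2 e^{y}.

Answer: u(x, y) = 2 e^{y}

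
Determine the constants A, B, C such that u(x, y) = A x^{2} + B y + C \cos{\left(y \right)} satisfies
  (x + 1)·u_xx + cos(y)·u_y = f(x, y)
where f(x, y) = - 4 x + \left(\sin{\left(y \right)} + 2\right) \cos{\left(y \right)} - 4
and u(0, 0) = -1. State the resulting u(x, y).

Substitute the ansatz u = A x^{2} + B y + C \cos{\left(y \right)} into the left-hand side.
Derivatives of the ansatz:
  u_xx = 2 A
  u_y = B - C \sin{\left(y \right)}
Term by term:
  (x + 1)·u_xx = 2 A x + 2 A
  cos(y)·u_y = B \cos{\left(y \right)} - C \sin{\left(y \right)} \cos{\left(y \right)}
So the left-hand side equals
  2 A x + 2 A + B \cos{\left(y \right)} - C \sin{\left(y \right)} \cos{\left(y \right)}
This must equal f(x, y) identically; expanded, f = - 4 x + \sin{\left(y \right)} \cos{\left(y \right)} + 2 \cos{\left(y \right)} - 4.
Matching coefficients of the independent functions:
  [constant term, x]:  2 A = -4
  [\sin{\left(y \right)} \cos{\left(y \right)}]:  - C = 1
  [\cos{\left(y \right)}]:  B = 2
Solving: A = -2, B = 2, C = -1.
Check against the point condition:
  u(0, 0) = -1  ⟹  C = -1  ✓
Hence u(x, y) = - 2 x^{2} + 2 y - \cos{\left(y \right)}.

Answer: u(x, y) = - 2 x^{2} + 2 y - \cos{\left(y \right)}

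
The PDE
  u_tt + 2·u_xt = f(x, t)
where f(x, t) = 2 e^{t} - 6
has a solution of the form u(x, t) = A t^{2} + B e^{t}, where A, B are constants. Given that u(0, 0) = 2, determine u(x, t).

Answer: u(x, t) = - 3 t^{2} + 2 e^{t}

Derivation:
Substitute the ansatz u = A t^{2} + B e^{t} into the left-hand side.
Derivatives of the ansatz:
  u_tt = 2 A + B e^{t}
  u_xt = 0
Term by term:
  u_tt = 2 A + B e^{t}
  2·u_xt = 0
So the left-hand side equals
  2 A + B e^{t}
This must equal f(x, t) = 2 e^{t} - 6 identically.
Matching coefficients of the independent functions:
  [constant term]:  2 A = -6
  [e^{t}]:  B = 2
Solving: A = -3, B = 2.
Check against the point condition:
  u(0, 0) = 2  ⟹  B = 2  ✓
Hence u(x, t) = - 3 t^{2} + 2 e^{t}.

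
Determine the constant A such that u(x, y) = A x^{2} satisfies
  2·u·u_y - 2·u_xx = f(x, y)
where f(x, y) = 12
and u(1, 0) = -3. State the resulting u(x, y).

Answer: u(x, y) = - 3 x^{2}

Derivation:
Substitute the ansatz u = A x^{2} into the left-hand side.
Derivatives of the ansatz:
  u_y = 0
  u_xx = 2 A
Term by term:
  2·u·u_y = 0
  -2·u_xx = - 4 A
So the left-hand side equals
  - 4 A
This must equal f(x, y) = 12 identically.
Matching coefficients of the independent functions:
  [constant term]:  - 4 A = 12
Solving: A = -3.
Check against the point condition:
  u(1, 0) = -3  ⟹  A = -3  ✓
Hence u(x, y) = - 3 x^{2}.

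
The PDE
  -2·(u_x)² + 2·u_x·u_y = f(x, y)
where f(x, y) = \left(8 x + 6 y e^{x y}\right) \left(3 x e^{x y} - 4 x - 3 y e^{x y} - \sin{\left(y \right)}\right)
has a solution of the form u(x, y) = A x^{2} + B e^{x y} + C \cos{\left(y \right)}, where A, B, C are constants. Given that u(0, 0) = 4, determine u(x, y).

Answer: u(x, y) = 2 x^{2} + 3 e^{x y} + \cos{\left(y \right)}

Derivation:
Substitute the ansatz u = A x^{2} + B e^{x y} + C \cos{\left(y \right)} into the left-hand side.
Derivatives of the ansatz:
  u_x = 2 A x + B y e^{x y}
  u_y = B x e^{x y} - C \sin{\left(y \right)}
Term by term:
  -2·(u_x)² = - 8 A^{2} x^{2} - 8 A B x y e^{x y} - 2 B^{2} y^{2} e^{2 x y}
  2·u_x·u_y = 4 A B x^{2} e^{x y} - 4 A C x \sin{\left(y \right)} + 2 B^{2} x y e^{2 x y} - 2 B C y e^{x y} \sin{\left(y \right)}
So the left-hand side equals
  - 8 A^{2} x^{2} + 4 A B x^{2} e^{x y} - 8 A B x y e^{x y} - 4 A C x \sin{\left(y \right)} + 2 B^{2} x y e^{2 x y} - 2 B^{2} y^{2} e^{2 x y} - 2 B C y e^{x y} \sin{\left(y \right)}
This must equal f(x, y) identically; expanded, f = 24 x^{2} e^{x y} - 32 x^{2} + 18 x y e^{2 x y} - 48 x y e^{x y} - 8 x \sin{\left(y \right)} - 18 y^{2} e^{2 x y} - 6 y e^{x y} \sin{\left(y \right)}.
Matching coefficients of the independent functions:
  [x^{2}]:  - 8 A^{2} = -32
  [x \sin{\left(y \right)}]:  - 4 A C = -8
  [x^{2} e^{x y}]:  4 A B = 24
  [y^{2} e^{2 x y}]:  - 2 B^{2} = -18
  [x y e^{x y}]:  - 8 A B = -48
  [x y e^{2 x y}]:  2 B^{2} = 18
  [y e^{x y} \sin{\left(y \right)}]:  - 2 B C = -6
These equations allow (A, B, C) = (-2, -3, -1) or (2, 3, 1).
Impose the point condition(s):
  u(0, 0) = 4  ⟹  B + C = 4
Only A = 2, B = 3, C = 1 satisfies everything.
Hence u(x, y) = 2 x^{2} + 3 e^{x y} + \cos{\left(y \right)}.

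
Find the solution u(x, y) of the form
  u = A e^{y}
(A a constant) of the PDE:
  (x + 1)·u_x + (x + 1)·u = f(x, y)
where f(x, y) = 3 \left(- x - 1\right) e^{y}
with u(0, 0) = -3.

Substitute the ansatz u = A e^{y} into the left-hand side.
Derivatives of the ansatz:
  u_x = 0
Term by term:
  (x + 1)·u_x = 0
  (x + 1)·u = A x e^{y} + A e^{y}
So the left-hand side equals
  A x e^{y} + A e^{y}
This must equal f(x, y) identically; expanded, f = - 3 x e^{y} - 3 e^{y}.
Matching coefficients of the independent functions:
  [x e^{y}, e^{y}]:  A = -3
Solving: A = -3.
Check against the point condition:
  u(0, 0) = -3  ⟹  A = -3  ✓
Hence u(x, y) = - 3 e^{y}.

Answer: u(x, y) = - 3 e^{y}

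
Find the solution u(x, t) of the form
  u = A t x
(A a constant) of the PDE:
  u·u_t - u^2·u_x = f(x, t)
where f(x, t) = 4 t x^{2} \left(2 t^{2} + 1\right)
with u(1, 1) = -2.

Substitute the ansatz u = A t x into the left-hand side.
Derivatives of the ansatz:
  u_t = A x
  u_x = A t
Term by term:
  u·u_t = A^{2} t x^{2}
  -u^2·u_x = - A^{3} t^{3} x^{2}
So the left-hand side equals
  - A^{3} t^{3} x^{2} + A^{2} t x^{2}
This must equal f(x, t) identically; expanded, f = 8 t^{3} x^{2} + 4 t x^{2}.
Matching coefficients of the independent functions:
  [t x^{2}]:  A^{2} = 4
  [t^{3} x^{2}]:  - A^{3} = 8
Solving: A = -2.
Check against the point condition:
  u(1, 1) = -2  ⟹  A = -2  ✓
Hence u(x, t) = - 2 t x.

Answer: u(x, t) = - 2 t x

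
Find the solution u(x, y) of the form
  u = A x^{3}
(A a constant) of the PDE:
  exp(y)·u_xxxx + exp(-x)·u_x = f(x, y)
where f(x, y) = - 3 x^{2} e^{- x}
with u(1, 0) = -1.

Substitute the ansatz u = A x^{3} into the left-hand side.
Derivatives of the ansatz:
  u_xxxx = 0
  u_x = 3 A x^{2}
Term by term:
  exp(y)·u_xxxx = 0
  exp(-x)·u_x = 3 A x^{2} e^{- x}
So the left-hand side equals
  3 A x^{2} e^{- x}
This must equal f(x, y) = - 3 x^{2} e^{- x} identically.
Matching coefficients of the independent functions:
  [x^{2} e^{- x}]:  3 A = -3
Solving: A = -1.
Check against the point condition:
  u(1, 0) = -1  ⟹  A = -1  ✓
Hence u(x, y) = - x^{3}.

Answer: u(x, y) = - x^{3}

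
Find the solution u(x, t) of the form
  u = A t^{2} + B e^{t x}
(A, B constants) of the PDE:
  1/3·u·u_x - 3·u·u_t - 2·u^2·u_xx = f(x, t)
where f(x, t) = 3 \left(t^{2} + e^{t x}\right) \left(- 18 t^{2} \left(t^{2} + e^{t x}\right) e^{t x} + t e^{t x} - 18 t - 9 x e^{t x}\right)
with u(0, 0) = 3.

Substitute the ansatz u = A t^{2} + B e^{t x} into the left-hand side.
Derivatives of the ansatz:
  u_x = B t e^{t x}
  u_t = 2 A t + B x e^{t x}
  u_xx = B t^{2} e^{t x}
Term by term:
  1/3·u·u_x = \frac{A B t^{3} e^{t x}}{3} + \frac{B^{2} t e^{2 t x}}{3}
  -3·u·u_t = - 6 A^{2} t^{3} - 3 A B t^{2} x e^{t x} - 6 A B t e^{t x} - 3 B^{2} x e^{2 t x}
  -2·u^2·u_xx = - 2 A^{2} B t^{6} e^{t x} - 4 A B^{2} t^{4} e^{2 t x} - 2 B^{3} t^{2} e^{3 t x}
So the left-hand side equals
  - 2 A^{2} B t^{6} e^{t x} - 6 A^{2} t^{3} - 4 A B^{2} t^{4} e^{2 t x} + \frac{A B t^{3} e^{t x}}{3} - 3 A B t^{2} x e^{t x} - 6 A B t e^{t x} - 2 B^{3} t^{2} e^{3 t x} + \frac{B^{2} t e^{2 t x}}{3} - 3 B^{2} x e^{2 t x}
This must equal f(x, t) identically; expanded, f = - 54 t^{6} e^{t x} - 108 t^{4} e^{2 t x} + 3 t^{3} e^{t x} - 54 t^{3} - 27 t^{2} x e^{t x} - 54 t^{2} e^{3 t x} + 3 t e^{2 t x} - 54 t e^{t x} - 27 x e^{2 t x}.
Matching coefficients of the independent functions:
  [t^{3}]:  - 6 A^{2} = -54
  [t e^{t x}]:  - 6 A B = -54
  [t e^{2 t x}]:  \frac{B^{2}}{3} = 3
  [t^{2} e^{3 t x}]:  - 2 B^{3} = -54
  [t^{3} e^{t x}]:  \frac{A B}{3} = 3
  [t^{4} e^{2 t x}]:  - 4 A B^{2} = -108
  [t^{6} e^{t x}]:  - 2 A^{2} B = -54
  [x e^{2 t x}]:  - 3 B^{2} = -27
  [t^{2} x e^{t x}]:  - 3 A B = -27
Solving: A = 3, B = 3.
Check against the point condition:
  u(0, 0) = 3  ⟹  B = 3  ✓
Hence u(x, t) = 3 t^{2} + 3 e^{t x}.

Answer: u(x, t) = 3 t^{2} + 3 e^{t x}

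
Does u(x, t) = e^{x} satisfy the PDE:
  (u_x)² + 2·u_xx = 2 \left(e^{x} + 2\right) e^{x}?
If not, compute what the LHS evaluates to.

Evaluate each term of the left-hand side for u = e^{x}.
Derivatives:
  u_x = e^{x}
  u_xx = e^{x}
Terms:
  (u_x)² = e^{2 x}
  2·u_xx = 2 e^{x}
Sum: LHS = \left(e^{x} + 2\right) e^{x}
Given right-hand side: 2 \left(e^{x} + 2\right) e^{x}. Difference LHS − RHS = \left(- e^{x} - 2\right) e^{x} ≠ 0, so u is not a solution.

Answer: No, the LHS evaluates to \left(e^{x} + 2\right) e^{x}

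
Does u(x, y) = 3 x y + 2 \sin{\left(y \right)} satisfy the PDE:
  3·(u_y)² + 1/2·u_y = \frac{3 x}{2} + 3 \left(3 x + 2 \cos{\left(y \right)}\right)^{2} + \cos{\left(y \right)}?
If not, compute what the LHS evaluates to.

Evaluate each term of the left-hand side for u = 3 x y + 2 \sin{\left(y \right)}.
Derivatives:
  u_y = 3 x + 2 \cos{\left(y \right)}
Terms:
  3·(u_y)² = 3 \left(3 x + 2 \cos{\left(y \right)}\right)^{2}
  1/2·u_y = \frac{3 x}{2} + \cos{\left(y \right)}
Sum: LHS = \frac{3 x}{2} + 3 \left(3 x + 2 \cos{\left(y \right)}\right)^{2} + \cos{\left(y \right)}
This is exactly the given right-hand side, so u is a solution.

Answer: Yes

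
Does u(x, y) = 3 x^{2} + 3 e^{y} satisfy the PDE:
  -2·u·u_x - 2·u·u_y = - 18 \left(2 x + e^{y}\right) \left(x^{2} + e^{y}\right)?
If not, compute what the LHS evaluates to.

Evaluate each term of the left-hand side for u = 3 x^{2} + 3 e^{y}.
Derivatives:
  u_x = 6 x
  u_y = 3 e^{y}
Terms:
  -2·u·u_x = - 36 x \left(x^{2} + e^{y}\right)
  -2·u·u_y = 18 \left(- x^{2} - e^{y}\right) e^{y}
Sum: LHS = - 18 \left(2 x + e^{y}\right) \left(x^{2} + e^{y}\right)
This is exactly the given right-hand side, so u is a solution.

Answer: Yes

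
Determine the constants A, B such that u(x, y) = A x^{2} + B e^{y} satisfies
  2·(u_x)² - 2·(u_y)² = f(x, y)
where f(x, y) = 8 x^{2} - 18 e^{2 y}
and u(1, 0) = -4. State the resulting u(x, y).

Substitute the ansatz u = A x^{2} + B e^{y} into the left-hand side.
Derivatives of the ansatz:
  u_x = 2 A x
  u_y = B e^{y}
Term by term:
  2·(u_x)² = 8 A^{2} x^{2}
  -2·(u_y)² = - 2 B^{2} e^{2 y}
So the left-hand side equals
  8 A^{2} x^{2} - 2 B^{2} e^{2 y}
This must equal f(x, y) = 8 x^{2} - 18 e^{2 y} identically.
Matching coefficients of the independent functions:
  [x^{2}]:  8 A^{2} = 8
  [e^{2 y}]:  - 2 B^{2} = -18
These equations allow (A, B) = (-1, -3) or (-1, 3) or (1, -3) or (1, 3).
Impose the point condition(s):
  u(1, 0) = -4  ⟹  A + B = -4
Only A = -1, B = -3 satisfies everything.
Hence u(x, y) = - x^{2} - 3 e^{y}.

Answer: u(x, y) = - x^{2} - 3 e^{y}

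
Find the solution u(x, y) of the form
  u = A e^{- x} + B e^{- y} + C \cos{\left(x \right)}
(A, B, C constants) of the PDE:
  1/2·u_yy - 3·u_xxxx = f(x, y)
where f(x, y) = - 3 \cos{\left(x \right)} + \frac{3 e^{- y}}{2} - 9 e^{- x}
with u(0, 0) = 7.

Substitute the ansatz u = A e^{- x} + B e^{- y} + C \cos{\left(x \right)} into the left-hand side.
Derivatives of the ansatz:
  u_yy = B e^{- y}
  u_xxxx = A e^{- x} + C \cos{\left(x \right)}
Term by term:
  1/2·u_yy = \frac{B e^{- y}}{2}
  -3·u_xxxx = - 3 A e^{- x} - 3 C \cos{\left(x \right)}
So the left-hand side equals
  - 3 A e^{- x} + \frac{B e^{- y}}{2} - 3 C \cos{\left(x \right)}
This must equal f(x, y) = - 3 \cos{\left(x \right)} + \frac{3 e^{- y}}{2} - 9 e^{- x} identically.
Matching coefficients of the independent functions:
  [e^{- x}]:  - 3 A = -9
  [e^{- y}]:  \frac{B}{2} = \frac{3}{2}
  [\cos{\left(x \right)}]:  - 3 C = -3
Solving: A = 3, B = 3, C = 1.
Check against the point condition:
  u(0, 0) = 7  ⟹  A + B + C = 7  ✓
Hence u(x, y) = \cos{\left(x \right)} + 3 e^{- y} + 3 e^{- x}.

Answer: u(x, y) = \cos{\left(x \right)} + 3 e^{- y} + 3 e^{- x}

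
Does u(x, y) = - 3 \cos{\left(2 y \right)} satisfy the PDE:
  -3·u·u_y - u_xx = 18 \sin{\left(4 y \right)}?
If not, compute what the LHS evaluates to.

Evaluate each term of the left-hand side for u = - 3 \cos{\left(2 y \right)}.
Derivatives:
  u_y = 6 \sin{\left(2 y \right)}
  u_xx = 0
Terms:
  -3·u·u_y = 27 \sin{\left(4 y \right)}
  -u_xx = 0
Sum: LHS = 27 \sin{\left(4 y \right)}
Given right-hand side: 18 \sin{\left(4 y \right)}. Difference LHS − RHS = 9 \sin{\left(4 y \right)} ≠ 0, so u is not a solution.

Answer: No, the LHS evaluates to 27 \sin{\left(4 y \right)}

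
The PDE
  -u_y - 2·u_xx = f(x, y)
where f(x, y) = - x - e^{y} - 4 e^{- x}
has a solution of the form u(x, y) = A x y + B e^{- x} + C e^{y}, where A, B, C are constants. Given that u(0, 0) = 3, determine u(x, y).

Answer: u(x, y) = x y + e^{y} + 2 e^{- x}

Derivation:
Substitute the ansatz u = A x y + B e^{- x} + C e^{y} into the left-hand side.
Derivatives of the ansatz:
  u_y = A x + C e^{y}
  u_xx = B e^{- x}
Term by term:
  -u_y = - A x - C e^{y}
  -2·u_xx = - 2 B e^{- x}
So the left-hand side equals
  - A x - 2 B e^{- x} - C e^{y}
This must equal f(x, y) = - x - e^{y} - 4 e^{- x} identically.
Matching coefficients of the independent functions:
  [x]:  - A = -1
  [e^{- x}]:  - 2 B = -4
  [e^{y}]:  - C = -1
Solving: A = 1, B = 2, C = 1.
Check against the point condition:
  u(0, 0) = 3  ⟹  B + C = 3  ✓
Hence u(x, y) = x y + e^{y} + 2 e^{- x}.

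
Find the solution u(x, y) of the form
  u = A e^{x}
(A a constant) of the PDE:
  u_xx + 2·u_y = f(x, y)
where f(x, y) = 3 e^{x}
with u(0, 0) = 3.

Substitute the ansatz u = A e^{x} into the left-hand side.
Derivatives of the ansatz:
  u_xx = A e^{x}
  u_y = 0
Term by term:
  u_xx = A e^{x}
  2·u_y = 0
So the left-hand side equals
  A e^{x}
This must equal f(x, y) = 3 e^{x} identically.
Matching coefficients of the independent functions:
  [e^{x}]:  A = 3
Solving: A = 3.
Check against the point condition:
  u(0, 0) = 3  ⟹  A = 3  ✓
Hence u(x, y) = 3 e^{x}.

Answer: u(x, y) = 3 e^{x}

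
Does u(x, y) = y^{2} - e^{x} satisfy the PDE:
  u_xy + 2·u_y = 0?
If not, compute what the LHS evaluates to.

Answer: No, the LHS evaluates to 4 y

Derivation:
Evaluate each term of the left-hand side for u = y^{2} - e^{x}.
Derivatives:
  u_xy = 0
  u_y = 2 y
Terms:
  u_xy = 0
  2·u_y = 4 y
Sum: LHS = 4 y
Given right-hand side: 0. Difference LHS − RHS = 4 y ≠ 0, so u is not a solution.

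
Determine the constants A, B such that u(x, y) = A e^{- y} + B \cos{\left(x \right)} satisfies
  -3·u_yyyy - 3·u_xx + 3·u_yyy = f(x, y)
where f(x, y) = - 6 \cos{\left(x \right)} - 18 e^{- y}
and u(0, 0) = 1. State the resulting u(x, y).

Substitute the ansatz u = A e^{- y} + B \cos{\left(x \right)} into the left-hand side.
Derivatives of the ansatz:
  u_yyyy = A e^{- y}
  u_xx = - B \cos{\left(x \right)}
  u_yyy = - A e^{- y}
Term by term:
  -3·u_yyyy = - 3 A e^{- y}
  -3·u_xx = 3 B \cos{\left(x \right)}
  3·u_yyy = - 3 A e^{- y}
So the left-hand side equals
  - 6 A e^{- y} + 3 B \cos{\left(x \right)}
This must equal f(x, y) = - 6 \cos{\left(x \right)} - 18 e^{- y} identically.
Matching coefficients of the independent functions:
  [e^{- y}]:  - 6 A = -18
  [\cos{\left(x \right)}]:  3 B = -6
Solving: A = 3, B = -2.
Check against the point condition:
  u(0, 0) = 1  ⟹  A + B = 1  ✓
Hence u(x, y) = - 2 \cos{\left(x \right)} + 3 e^{- y}.

Answer: u(x, y) = - 2 \cos{\left(x \right)} + 3 e^{- y}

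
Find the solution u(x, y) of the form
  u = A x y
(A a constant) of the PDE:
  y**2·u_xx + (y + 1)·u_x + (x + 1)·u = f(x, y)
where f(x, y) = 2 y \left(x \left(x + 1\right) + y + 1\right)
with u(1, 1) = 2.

Substitute the ansatz u = A x y into the left-hand side.
Derivatives of the ansatz:
  u_xx = 0
  u_x = A y
Term by term:
  y**2·u_xx = 0
  (y + 1)·u_x = A y^{2} + A y
  (x + 1)·u = A x^{2} y + A x y
So the left-hand side equals
  A x^{2} y + A x y + A y^{2} + A y
This must equal f(x, y) identically; expanded, f = 2 x^{2} y + 2 x y + 2 y^{2} + 2 y.
Matching coefficients of the independent functions:
  [y, y^{2}, x y, x^{2} y]:  A = 2
Solving: A = 2.
Check against the point condition:
  u(1, 1) = 2  ⟹  A = 2  ✓
Hence u(x, y) = 2 x y.

Answer: u(x, y) = 2 x y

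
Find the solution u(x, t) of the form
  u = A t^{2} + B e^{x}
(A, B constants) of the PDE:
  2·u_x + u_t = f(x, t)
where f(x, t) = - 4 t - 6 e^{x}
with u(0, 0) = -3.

Answer: u(x, t) = - 2 t^{2} - 3 e^{x}

Derivation:
Substitute the ansatz u = A t^{2} + B e^{x} into the left-hand side.
Derivatives of the ansatz:
  u_x = B e^{x}
  u_t = 2 A t
Term by term:
  2·u_x = 2 B e^{x}
  u_t = 2 A t
So the left-hand side equals
  2 A t + 2 B e^{x}
This must equal f(x, t) = - 4 t - 6 e^{x} identically.
Matching coefficients of the independent functions:
  [t]:  2 A = -4
  [e^{x}]:  2 B = -6
Solving: A = -2, B = -3.
Check against the point condition:
  u(0, 0) = -3  ⟹  B = -3  ✓
Hence u(x, t) = - 2 t^{2} - 3 e^{x}.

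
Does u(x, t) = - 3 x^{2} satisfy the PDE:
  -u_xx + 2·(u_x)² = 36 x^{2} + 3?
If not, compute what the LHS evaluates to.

Answer: No, the LHS evaluates to 72 x^{2} + 6

Derivation:
Evaluate each term of the left-hand side for u = - 3 x^{2}.
Derivatives:
  u_xx = -6
  u_x = - 6 x
Terms:
  -u_xx = 6
  2·(u_x)² = 72 x^{2}
Sum: LHS = 72 x^{2} + 6
Given right-hand side: 36 x^{2} + 3. Difference LHS − RHS = 36 x^{2} + 3 ≠ 0, so u is not a solution.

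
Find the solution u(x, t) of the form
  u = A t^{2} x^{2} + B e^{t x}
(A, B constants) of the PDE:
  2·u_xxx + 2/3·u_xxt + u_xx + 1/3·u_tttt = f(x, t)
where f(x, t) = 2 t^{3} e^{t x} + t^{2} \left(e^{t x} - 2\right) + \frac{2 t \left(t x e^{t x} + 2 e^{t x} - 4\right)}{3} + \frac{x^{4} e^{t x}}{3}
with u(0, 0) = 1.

Substitute the ansatz u = A t^{2} x^{2} + B e^{t x} into the left-hand side.
Derivatives of the ansatz:
  u_xxx = B t^{3} e^{t x}
  u_xxt = 4 A t + B t^{2} x e^{t x} + 2 B t e^{t x}
  u_xx = 2 A t^{2} + B t^{2} e^{t x}
  u_tttt = B x^{4} e^{t x}
Term by term:
  2·u_xxx = 2 B t^{3} e^{t x}
  2/3·u_xxt = \frac{8 A t}{3} + \frac{2 B t^{2} x e^{t x}}{3} + \frac{4 B t e^{t x}}{3}
  u_xx = 2 A t^{2} + B t^{2} e^{t x}
  1/3·u_tttt = \frac{B x^{4} e^{t x}}{3}
So the left-hand side equals
  2 A t^{2} + \frac{8 A t}{3} + 2 B t^{3} e^{t x} + \frac{2 B t^{2} x e^{t x}}{3} + B t^{2} e^{t x} + \frac{4 B t e^{t x}}{3} + \frac{B x^{4} e^{t x}}{3}
This must equal f(x, t) identically; expanded, f = 2 t^{3} e^{t x} + \frac{2 t^{2} x e^{t x}}{3} + t^{2} e^{t x} - 2 t^{2} + \frac{4 t e^{t x}}{3} - \frac{8 t}{3} + \frac{x^{4} e^{t x}}{3}.
Matching coefficients of the independent functions:
  [t]:  \frac{8 A}{3} = - \frac{8}{3}
  [t^{2}]:  2 A = -2
  [t e^{t x}]:  \frac{4 B}{3} = \frac{4}{3}
  [t^{2} e^{t x}]:  B = 1
  [t^{3} e^{t x}]:  2 B = 2
  [x^{4} e^{t x}]:  \frac{B}{3} = \frac{1}{3}
  [t^{2} x e^{t x}]:  \frac{2 B}{3} = \frac{2}{3}
Solving: A = -1, B = 1.
Check against the point condition:
  u(0, 0) = 1  ⟹  B = 1  ✓
Hence u(x, t) = - t^{2} x^{2} + e^{t x}.

Answer: u(x, t) = - t^{2} x^{2} + e^{t x}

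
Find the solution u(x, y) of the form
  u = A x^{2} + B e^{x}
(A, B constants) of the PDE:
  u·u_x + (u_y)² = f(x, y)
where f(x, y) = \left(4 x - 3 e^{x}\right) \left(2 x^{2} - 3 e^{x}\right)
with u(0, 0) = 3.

Substitute the ansatz u = A x^{2} + B e^{x} into the left-hand side.
Derivatives of the ansatz:
  u_x = 2 A x + B e^{x}
  u_y = 0
Term by term:
  u·u_x = 2 A^{2} x^{3} + A B x^{2} e^{x} + 2 A B x e^{x} + B^{2} e^{2 x}
  (u_y)² = 0
So the left-hand side equals
  2 A^{2} x^{3} + A B x^{2} e^{x} + 2 A B x e^{x} + B^{2} e^{2 x}
This must equal f(x, y) identically; expanded, f = 8 x^{3} - 6 x^{2} e^{x} - 12 x e^{x} + 9 e^{2 x}.
Matching coefficients of the independent functions:
  [x^{3}]:  2 A^{2} = 8
  [x e^{x}]:  2 A B = -12
  [x^{2} e^{x}]:  A B = -6
  [e^{2 x}]:  B^{2} = 9
These equations allow (A, B) = (-2, 3) or (2, -3).
Impose the point condition(s):
  u(0, 0) = 3  ⟹  B = 3
Only A = -2, B = 3 satisfies everything.
Hence u(x, y) = - 2 x^{2} + 3 e^{x}.

Answer: u(x, y) = - 2 x^{2} + 3 e^{x}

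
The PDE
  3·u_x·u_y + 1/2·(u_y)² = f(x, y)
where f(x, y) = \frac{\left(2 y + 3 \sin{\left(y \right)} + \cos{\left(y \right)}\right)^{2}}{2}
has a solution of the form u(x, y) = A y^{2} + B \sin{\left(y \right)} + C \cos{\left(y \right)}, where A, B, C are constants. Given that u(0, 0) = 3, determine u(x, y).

Substitute the ansatz u = A y^{2} + B \sin{\left(y \right)} + C \cos{\left(y \right)} into the left-hand side.
Derivatives of the ansatz:
  u_x = 0
  u_y = 2 A y + B \cos{\left(y \right)} - C \sin{\left(y \right)}
Term by term:
  3·u_x·u_y = 0
  1/2·(u_y)² = 2 A^{2} y^{2} + 2 A B y \cos{\left(y \right)} - 2 A C y \sin{\left(y \right)} + \frac{B^{2} \cos^{2}{\left(y \right)}}{2} - B C \sin{\left(y \right)} \cos{\left(y \right)} + \frac{C^{2} \sin^{2}{\left(y \right)}}{2}
So the left-hand side equals
  2 A^{2} y^{2} + 2 A B y \cos{\left(y \right)} - 2 A C y \sin{\left(y \right)} + \frac{B^{2} \cos^{2}{\left(y \right)}}{2} - B C \sin{\left(y \right)} \cos{\left(y \right)} + \frac{C^{2} \sin^{2}{\left(y \right)}}{2}
This must equal f(x, y) identically; expanded, f = 2 y^{2} + 6 y \sin{\left(y \right)} + 2 y \cos{\left(y \right)} + \frac{9 \sin^{2}{\left(y \right)}}{2} + 3 \sin{\left(y \right)} \cos{\left(y \right)} + \frac{\cos^{2}{\left(y \right)}}{2}.
Matching coefficients of the independent functions:
  [y^{2}]:  2 A^{2} = 2
  [y \sin{\left(y \right)}]:  - 2 A C = 6
  [y \cos{\left(y \right)}]:  2 A B = 2
  [\sin{\left(y \right)} \cos{\left(y \right)}]:  - B C = 3
  [\sin^{2}{\left(y \right)}]:  \frac{C^{2}}{2} = \frac{9}{2}
  [\cos^{2}{\left(y \right)}]:  \frac{B^{2}}{2} = \frac{1}{2}
These equations allow (A, B, C) = (-1, -1, 3) or (1, 1, -3).
Impose the point condition(s):
  u(0, 0) = 3  ⟹  C = 3
Only A = -1, B = -1, C = 3 satisfies everything.
Hence u(x, y) = - y^{2} - \sin{\left(y \right)} + 3 \cos{\left(y \right)}.

Answer: u(x, y) = - y^{2} - \sin{\left(y \right)} + 3 \cos{\left(y \right)}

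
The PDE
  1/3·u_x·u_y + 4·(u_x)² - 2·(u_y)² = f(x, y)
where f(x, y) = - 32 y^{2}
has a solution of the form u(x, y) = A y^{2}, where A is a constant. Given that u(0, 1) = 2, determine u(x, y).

Substitute the ansatz u = A y^{2} into the left-hand side.
Derivatives of the ansatz:
  u_x = 0
  u_y = 2 A y
Term by term:
  1/3·u_x·u_y = 0
  4·(u_x)² = 0
  -2·(u_y)² = - 8 A^{2} y^{2}
So the left-hand side equals
  - 8 A^{2} y^{2}
This must equal f(x, y) = - 32 y^{2} identically.
Matching coefficients of the independent functions:
  [y^{2}]:  - 8 A^{2} = -32
These equations allow (A) = (-2) or (2).
Impose the point condition(s):
  u(0, 1) = 2  ⟹  A = 2
Only A = 2 satisfies everything.
Hence u(x, y) = 2 y^{2}.

Answer: u(x, y) = 2 y^{2}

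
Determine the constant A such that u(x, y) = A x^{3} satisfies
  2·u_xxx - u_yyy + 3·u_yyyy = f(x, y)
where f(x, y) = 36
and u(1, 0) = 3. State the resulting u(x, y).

Substitute the ansatz u = A x^{3} into the left-hand side.
Derivatives of the ansatz:
  u_xxx = 6 A
  u_yyy = 0
  u_yyyy = 0
Term by term:
  2·u_xxx = 12 A
  -u_yyy = 0
  3·u_yyyy = 0
So the left-hand side equals
  12 A
This must equal f(x, y) = 36 identically.
Matching coefficients of the independent functions:
  [constant term]:  12 A = 36
Solving: A = 3.
Check against the point condition:
  u(1, 0) = 3  ⟹  A = 3  ✓
Hence u(x, y) = 3 x^{3}.

Answer: u(x, y) = 3 x^{3}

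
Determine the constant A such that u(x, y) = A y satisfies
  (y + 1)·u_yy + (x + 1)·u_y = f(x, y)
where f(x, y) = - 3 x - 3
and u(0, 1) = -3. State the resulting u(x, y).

Substitute the ansatz u = A y into the left-hand side.
Derivatives of the ansatz:
  u_yy = 0
  u_y = A
Term by term:
  (y + 1)·u_yy = 0
  (x + 1)·u_y = A x + A
So the left-hand side equals
  A x + A
This must equal f(x, y) = - 3 x - 3 identically.
Matching coefficients of the independent functions:
  [constant term, x]:  A = -3
Solving: A = -3.
Check against the point condition:
  u(0, 1) = -3  ⟹  A = -3  ✓
Hence u(x, y) = - 3 y.

Answer: u(x, y) = - 3 y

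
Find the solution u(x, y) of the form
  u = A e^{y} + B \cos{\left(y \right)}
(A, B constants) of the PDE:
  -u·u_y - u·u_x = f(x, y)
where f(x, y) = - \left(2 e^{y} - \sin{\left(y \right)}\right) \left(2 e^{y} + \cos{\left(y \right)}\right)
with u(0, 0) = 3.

Answer: u(x, y) = 2 e^{y} + \cos{\left(y \right)}

Derivation:
Substitute the ansatz u = A e^{y} + B \cos{\left(y \right)} into the left-hand side.
Derivatives of the ansatz:
  u_y = A e^{y} - B \sin{\left(y \right)}
  u_x = 0
Term by term:
  -u·u_y = - A^{2} e^{2 y} + A B e^{y} \sin{\left(y \right)} - A B e^{y} \cos{\left(y \right)} + B^{2} \sin{\left(y \right)} \cos{\left(y \right)}
  -u·u_x = 0
So the left-hand side equals
  - A^{2} e^{2 y} + A B e^{y} \sin{\left(y \right)} - A B e^{y} \cos{\left(y \right)} + B^{2} \sin{\left(y \right)} \cos{\left(y \right)}
This must equal f(x, y) identically; expanded, f = - 4 e^{2 y} + 2 e^{y} \sin{\left(y \right)} - 2 e^{y} \cos{\left(y \right)} + \sin{\left(y \right)} \cos{\left(y \right)}.
Matching coefficients of the independent functions:
  [e^{y} \sin{\left(y \right)}]:  A B = 2
  [e^{y} \cos{\left(y \right)}]:  - A B = -2
  [\sin{\left(y \right)} \cos{\left(y \right)}]:  B^{2} = 1
  [e^{2 y}]:  - A^{2} = -4
These equations allow (A, B) = (-2, -1) or (2, 1).
Impose the point condition(s):
  u(0, 0) = 3  ⟹  A + B = 3
Only A = 2, B = 1 satisfies everything.
Hence u(x, y) = 2 e^{y} + \cos{\left(y \right)}.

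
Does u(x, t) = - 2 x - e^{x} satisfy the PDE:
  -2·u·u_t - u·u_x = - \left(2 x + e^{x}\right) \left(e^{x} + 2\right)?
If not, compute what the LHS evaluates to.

Evaluate each term of the left-hand side for u = - 2 x - e^{x}.
Derivatives:
  u_t = 0
  u_x = - e^{x} - 2
Terms:
  -2·u·u_t = 0
  -u·u_x = - \left(2 x + e^{x}\right) \left(e^{x} + 2\right)
Sum: LHS = - \left(2 x + e^{x}\right) \left(e^{x} + 2\right)
This is exactly the given right-hand side, so u is a solution.

Answer: Yes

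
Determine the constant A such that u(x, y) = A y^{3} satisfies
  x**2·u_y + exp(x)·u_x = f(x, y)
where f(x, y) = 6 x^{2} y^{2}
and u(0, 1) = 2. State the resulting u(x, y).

Substitute the ansatz u = A y^{3} into the left-hand side.
Derivatives of the ansatz:
  u_y = 3 A y^{2}
  u_x = 0
Term by term:
  x**2·u_y = 3 A x^{2} y^{2}
  exp(x)·u_x = 0
So the left-hand side equals
  3 A x^{2} y^{2}
This must equal f(x, y) = 6 x^{2} y^{2} identically.
Matching coefficients of the independent functions:
  [x^{2} y^{2}]:  3 A = 6
Solving: A = 2.
Check against the point condition:
  u(0, 1) = 2  ⟹  A = 2  ✓
Hence u(x, y) = 2 y^{3}.

Answer: u(x, y) = 2 y^{3}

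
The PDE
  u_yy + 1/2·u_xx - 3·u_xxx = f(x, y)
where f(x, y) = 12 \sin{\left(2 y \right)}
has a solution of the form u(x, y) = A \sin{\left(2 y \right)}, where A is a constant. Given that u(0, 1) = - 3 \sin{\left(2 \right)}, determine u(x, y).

Substitute the ansatz u = A \sin{\left(2 y \right)} into the left-hand side.
Derivatives of the ansatz:
  u_yy = - 4 A \sin{\left(2 y \right)}
  u_xx = 0
  u_xxx = 0
Term by term:
  u_yy = - 4 A \sin{\left(2 y \right)}
  1/2·u_xx = 0
  -3·u_xxx = 0
So the left-hand side equals
  - 4 A \sin{\left(2 y \right)}
This must equal f(x, y) = 12 \sin{\left(2 y \right)} identically.
Matching coefficients of the independent functions:
  [\sin{\left(2 y \right)}]:  - 4 A = 12
Solving: A = -3.
Check against the point condition:
  u(0, 1) = - 3 \sin{\left(2 \right)}  ⟹  A \sin{\left(2 \right)} = - 3 \sin{\left(2 \right)}  ✓
Hence u(x, y) = - 3 \sin{\left(2 y \right)}.

Answer: u(x, y) = - 3 \sin{\left(2 y \right)}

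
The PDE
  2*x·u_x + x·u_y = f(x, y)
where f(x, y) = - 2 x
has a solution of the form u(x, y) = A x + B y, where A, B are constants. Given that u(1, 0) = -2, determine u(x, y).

Substitute the ansatz u = A x + B y into the left-hand side.
Derivatives of the ansatz:
  u_x = A
  u_y = B
Term by term:
  2*x·u_x = 2 A x
  x·u_y = B x
So the left-hand side equals
  2 A x + B x
This must equal f(x, y) = - 2 x identically.
Matching coefficients of the independent functions:
  [x]:  2 A + B = -2
These equations do not fix every constant; impose the point condition(s):
  u(1, 0) = -2  ⟹  A = -2
Solving the combined system: A = -2, B = 2.
Hence u(x, y) = - 2 x + 2 y.

Answer: u(x, y) = - 2 x + 2 y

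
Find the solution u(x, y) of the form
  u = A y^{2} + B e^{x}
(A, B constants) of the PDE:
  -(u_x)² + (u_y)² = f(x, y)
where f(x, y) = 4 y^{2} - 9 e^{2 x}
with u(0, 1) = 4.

Answer: u(x, y) = y^{2} + 3 e^{x}

Derivation:
Substitute the ansatz u = A y^{2} + B e^{x} into the left-hand side.
Derivatives of the ansatz:
  u_x = B e^{x}
  u_y = 2 A y
Term by term:
  -(u_x)² = - B^{2} e^{2 x}
  (u_y)² = 4 A^{2} y^{2}
So the left-hand side equals
  4 A^{2} y^{2} - B^{2} e^{2 x}
This must equal f(x, y) = 4 y^{2} - 9 e^{2 x} identically.
Matching coefficients of the independent functions:
  [y^{2}]:  4 A^{2} = 4
  [e^{2 x}]:  - B^{2} = -9
These equations allow (A, B) = (-1, -3) or (-1, 3) or (1, -3) or (1, 3).
Impose the point condition(s):
  u(0, 1) = 4  ⟹  A + B = 4
Only A = 1, B = 3 satisfies everything.
Hence u(x, y) = y^{2} + 3 e^{x}.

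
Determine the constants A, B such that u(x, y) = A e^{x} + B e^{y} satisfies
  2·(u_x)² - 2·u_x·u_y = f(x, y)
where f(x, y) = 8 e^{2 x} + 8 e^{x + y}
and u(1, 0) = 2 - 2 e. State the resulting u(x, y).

Answer: u(x, y) = - 2 e^{x} + 2 e^{y}

Derivation:
Substitute the ansatz u = A e^{x} + B e^{y} into the left-hand side.
Derivatives of the ansatz:
  u_x = A e^{x}
  u_y = B e^{y}
Term by term:
  2·(u_x)² = 2 A^{2} e^{2 x}
  -2·u_x·u_y = - 2 A B e^{x} e^{y}
So the left-hand side equals
  2 A^{2} e^{2 x} - 2 A B e^{x} e^{y}
This must equal f(x, y) identically; expanded, f = 8 e^{2 x} + 8 e^{x} e^{y}.
Matching coefficients of the independent functions:
  [e^{x} e^{y}]:  - 2 A B = 8
  [e^{2 x}]:  2 A^{2} = 8
These equations allow (A, B) = (-2, 2) or (2, -2).
Impose the point condition(s):
  u(1, 0) = 2 - 2 e  ⟹  e A + B = 2 - 2 e
Only A = -2, B = 2 satisfies everything.
Hence u(x, y) = - 2 e^{x} + 2 e^{y}.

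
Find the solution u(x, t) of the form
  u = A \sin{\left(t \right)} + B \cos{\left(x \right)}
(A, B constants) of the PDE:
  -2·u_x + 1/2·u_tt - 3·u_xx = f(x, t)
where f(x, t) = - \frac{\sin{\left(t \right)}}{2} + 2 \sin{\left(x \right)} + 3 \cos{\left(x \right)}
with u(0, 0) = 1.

Answer: u(x, t) = \sin{\left(t \right)} + \cos{\left(x \right)}

Derivation:
Substitute the ansatz u = A \sin{\left(t \right)} + B \cos{\left(x \right)} into the left-hand side.
Derivatives of the ansatz:
  u_x = - B \sin{\left(x \right)}
  u_tt = - A \sin{\left(t \right)}
  u_xx = - B \cos{\left(x \right)}
Term by term:
  -2·u_x = 2 B \sin{\left(x \right)}
  1/2·u_tt = - \frac{A \sin{\left(t \right)}}{2}
  -3·u_xx = 3 B \cos{\left(x \right)}
So the left-hand side equals
  - \frac{A \sin{\left(t \right)}}{2} + 2 B \sin{\left(x \right)} + 3 B \cos{\left(x \right)}
This must equal f(x, t) = - \frac{\sin{\left(t \right)}}{2} + 2 \sin{\left(x \right)} + 3 \cos{\left(x \right)} identically.
Matching coefficients of the independent functions:
  [\sin{\left(t \right)}]:  - \frac{A}{2} = - \frac{1}{2}
  [\sin{\left(x \right)}]:  2 B = 2
  [\cos{\left(x \right)}]:  3 B = 3
Solving: A = 1, B = 1.
Check against the point condition:
  u(0, 0) = 1  ⟹  B = 1  ✓
Hence u(x, t) = \sin{\left(t \right)} + \cos{\left(x \right)}.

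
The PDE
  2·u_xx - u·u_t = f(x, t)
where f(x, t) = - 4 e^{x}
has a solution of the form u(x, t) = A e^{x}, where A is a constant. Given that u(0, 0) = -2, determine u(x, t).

Answer: u(x, t) = - 2 e^{x}

Derivation:
Substitute the ansatz u = A e^{x} into the left-hand side.
Derivatives of the ansatz:
  u_xx = A e^{x}
  u_t = 0
Term by term:
  2·u_xx = 2 A e^{x}
  -u·u_t = 0
So the left-hand side equals
  2 A e^{x}
This must equal f(x, t) = - 4 e^{x} identically.
Matching coefficients of the independent functions:
  [e^{x}]:  2 A = -4
Solving: A = -2.
Check against the point condition:
  u(0, 0) = -2  ⟹  A = -2  ✓
Hence u(x, t) = - 2 e^{x}.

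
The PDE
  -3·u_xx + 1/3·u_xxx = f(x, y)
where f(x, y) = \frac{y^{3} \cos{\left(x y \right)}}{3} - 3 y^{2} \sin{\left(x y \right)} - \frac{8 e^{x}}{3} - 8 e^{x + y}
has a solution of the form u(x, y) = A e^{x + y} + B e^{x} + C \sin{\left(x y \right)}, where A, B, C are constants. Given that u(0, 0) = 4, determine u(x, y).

Answer: u(x, y) = e^{x} + 3 e^{x + y} - \sin{\left(x y \right)}

Derivation:
Substitute the ansatz u = A e^{x + y} + B e^{x} + C \sin{\left(x y \right)} into the left-hand side.
Derivatives of the ansatz:
  u_xx = A e^{x} e^{y} + B e^{x} - C y^{2} \sin{\left(x y \right)}
  u_xxx = A e^{x} e^{y} + B e^{x} - C y^{3} \cos{\left(x y \right)}
Term by term:
  -3·u_xx = - 3 A e^{x} e^{y} - 3 B e^{x} + 3 C y^{2} \sin{\left(x y \right)}
  1/3·u_xxx = \frac{A e^{x} e^{y}}{3} + \frac{B e^{x}}{3} - \frac{C y^{3} \cos{\left(x y \right)}}{3}
So the left-hand side equals
  - \frac{8 A e^{x} e^{y}}{3} - \frac{8 B e^{x}}{3} - \frac{C y^{3} \cos{\left(x y \right)}}{3} + 3 C y^{2} \sin{\left(x y \right)}
This must equal f(x, y) identically; expanded, f = \frac{y^{3} \cos{\left(x y \right)}}{3} - 3 y^{2} \sin{\left(x y \right)} - 8 e^{x} e^{y} - \frac{8 e^{x}}{3}.
Matching coefficients of the independent functions:
  [y^{2} \sin{\left(x y \right)}]:  3 C = -3
  [y^{3} \cos{\left(x y \right)}]:  - \frac{C}{3} = \frac{1}{3}
  [e^{x} e^{y}]:  - \frac{8 A}{3} = -8
  [e^{x}]:  - \frac{8 B}{3} = - \frac{8}{3}
Solving: A = 3, B = 1, C = -1.
Check against the point condition:
  u(0, 0) = 4  ⟹  A + B = 4  ✓
Hence u(x, y) = e^{x} + 3 e^{x + y} - \sin{\left(x y \right)}.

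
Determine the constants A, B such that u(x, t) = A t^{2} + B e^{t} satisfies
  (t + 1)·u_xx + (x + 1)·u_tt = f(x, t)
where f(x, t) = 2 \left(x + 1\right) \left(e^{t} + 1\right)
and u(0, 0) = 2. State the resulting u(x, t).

Answer: u(x, t) = t^{2} + 2 e^{t}

Derivation:
Substitute the ansatz u = A t^{2} + B e^{t} into the left-hand side.
Derivatives of the ansatz:
  u_xx = 0
  u_tt = 2 A + B e^{t}
Term by term:
  (t + 1)·u_xx = 0
  (x + 1)·u_tt = 2 A x + 2 A + B x e^{t} + B e^{t}
So the left-hand side equals
  2 A x + 2 A + B x e^{t} + B e^{t}
This must equal f(x, t) identically; expanded, f = 2 x e^{t} + 2 x + 2 e^{t} + 2.
Matching coefficients of the independent functions:
  [constant term, x]:  2 A = 2
  [x e^{t}, e^{t}]:  B = 2
Solving: A = 1, B = 2.
Check against the point condition:
  u(0, 0) = 2  ⟹  B = 2  ✓
Hence u(x, t) = t^{2} + 2 e^{t}.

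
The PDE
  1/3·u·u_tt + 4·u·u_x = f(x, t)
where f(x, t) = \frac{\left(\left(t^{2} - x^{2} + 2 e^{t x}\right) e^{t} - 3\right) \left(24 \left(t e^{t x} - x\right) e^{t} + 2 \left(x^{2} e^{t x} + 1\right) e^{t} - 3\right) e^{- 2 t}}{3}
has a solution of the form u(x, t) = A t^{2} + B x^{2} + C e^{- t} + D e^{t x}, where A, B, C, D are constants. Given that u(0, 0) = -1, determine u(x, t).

Substitute the ansatz u = A t^{2} + B x^{2} + C e^{- t} + D e^{t x} into the left-hand side.
Derivatives of the ansatz:
  u_tt = 2 A + C e^{- t} + D x^{2} e^{t x}
  u_x = 2 B x + D t e^{t x}
Term by term:
  1/3·u·u_tt = \frac{2 A^{2} t^{2}}{3} + \frac{2 A B x^{2}}{3} + \frac{A C t^{2} e^{- t}}{3} + \frac{2 A C e^{- t}}{3} + \frac{A D t^{2} x^{2} e^{t x}}{3} + \frac{2 A D e^{t x}}{3} + \frac{B C x^{2} e^{- t}}{3} + \frac{B D x^{4} e^{t x}}{3} + \frac{C^{2} e^{- 2 t}}{3} + \frac{C D x^{2} e^{- t} e^{t x}}{3} + \frac{C D e^{- t} e^{t x}}{3} + \frac{D^{2} x^{2} e^{2 t x}}{3}
  4·u·u_x = 8 A B t^{2} x + 4 A D t^{3} e^{t x} + 8 B^{2} x^{3} + 8 B C x e^{- t} + 4 B D t x^{2} e^{t x} + 8 B D x e^{t x} + 4 C D t e^{- t} e^{t x} + 4 D^{2} t e^{2 t x}
So the left-hand side equals
  \frac{2 A^{2} t^{2}}{3} + 8 A B t^{2} x + \frac{2 A B x^{2}}{3} + \frac{A C t^{2} e^{- t}}{3} + \frac{2 A C e^{- t}}{3} + 4 A D t^{3} e^{t x} + \frac{A D t^{2} x^{2} e^{t x}}{3} + \frac{2 A D e^{t x}}{3} + 8 B^{2} x^{3} + \frac{B C x^{2} e^{- t}}{3} + 8 B C x e^{- t} + 4 B D t x^{2} e^{t x} + \frac{B D x^{4} e^{t x}}{3} + 8 B D x e^{t x} + \frac{C^{2} e^{- 2 t}}{3} + 4 C D t e^{- t} e^{t x} + \frac{C D x^{2} e^{- t} e^{t x}}{3} + \frac{C D e^{- t} e^{t x}}{3} + 4 D^{2} t e^{2 t x} + \frac{D^{2} x^{2} e^{2 t x}}{3}
This must equal f(x, t) identically; expanded, f = 8 t^{3} e^{t x} + \frac{2 t^{2} x^{2} e^{t x}}{3} - 8 t^{2} x + \frac{2 t^{2}}{3} - t^{2} e^{- t} - 8 t x^{2} e^{t x} + 16 t e^{2 t x} - 24 t e^{- t} e^{t x} - \frac{2 x^{4} e^{t x}}{3} + 8 x^{3} + \frac{4 x^{2} e^{2 t x}}{3} - \frac{2 x^{2}}{3} - 2 x^{2} e^{- t} e^{t x} + x^{2} e^{- t} - 16 x e^{t x} + 24 x e^{- t} + \frac{4 e^{t x}}{3} - 2 e^{- t} e^{t x} - 2 e^{- t} + 3 e^{- 2 t}.
Matching coefficients of the independent functions:
(each divided by its leading coefficient; functions giving the same equation are listed together)
  [t^{2}]:  A^{2} - 1 = 0
  [x^{2}, t^{2} x]:  A B + 1 = 0
  [x^{3}]:  B^{2} - 1 = 0
  [t e^{2 t x}, x^{2} e^{2 t x}]:  D^{2} - 4 = 0
  [t^{2} e^{- t}, e^{- t}]:  A C + 3 = 0
  [t^{3} e^{t x}, t^{2} x^{2} e^{t x}, e^{t x}]:  A D - 2 = 0
  [x e^{- t}, x^{2} e^{- t}]:  B C - 3 = 0
  [x e^{t x}, x^{4} e^{t x}, t x^{2} e^{t x}]:  B D + 2 = 0
  [e^{- t} e^{t x}, t e^{- t} e^{t x}, x^{2} e^{- t} e^{t x}]:  C D + 6 = 0
  [e^{- 2 t}]:  C^{2} - 9 = 0
These equations allow (A, B, C, D) = (-1, 1, 3, -2) or (1, -1, -3, 2).
Impose the point condition(s):
  u(0, 0) = -1  ⟹  C + D = -1
Only A = 1, B = -1, C = -3, D = 2 satisfies everything.
Hence u(x, t) = t^{2} - x^{2} + 2 e^{t x} - 3 e^{- t}.

Answer: u(x, t) = t^{2} - x^{2} + 2 e^{t x} - 3 e^{- t}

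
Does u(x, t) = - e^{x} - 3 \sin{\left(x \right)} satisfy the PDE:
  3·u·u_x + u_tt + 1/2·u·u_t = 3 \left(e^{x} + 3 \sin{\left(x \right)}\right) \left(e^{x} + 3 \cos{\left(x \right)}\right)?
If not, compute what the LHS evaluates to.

Answer: Yes

Derivation:
Evaluate each term of the left-hand side for u = - e^{x} - 3 \sin{\left(x \right)}.
Derivatives:
  u_x = - e^{x} - 3 \cos{\left(x \right)}
  u_tt = 0
  u_t = 0
Terms:
  3·u·u_x = 3 \left(e^{x} + 3 \sin{\left(x \right)}\right) \left(e^{x} + 3 \cos{\left(x \right)}\right)
  u_tt = 0
  1/2·u·u_t = 0
Sum: LHS = 3 \left(e^{x} + 3 \sin{\left(x \right)}\right) \left(e^{x} + 3 \cos{\left(x \right)}\right)
This is exactly the given right-hand side, so u is a solution.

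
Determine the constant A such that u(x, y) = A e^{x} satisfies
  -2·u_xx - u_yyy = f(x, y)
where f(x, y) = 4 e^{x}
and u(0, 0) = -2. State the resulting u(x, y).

Substitute the ansatz u = A e^{x} into the left-hand side.
Derivatives of the ansatz:
  u_xx = A e^{x}
  u_yyy = 0
Term by term:
  -2·u_xx = - 2 A e^{x}
  -u_yyy = 0
So the left-hand side equals
  - 2 A e^{x}
This must equal f(x, y) = 4 e^{x} identically.
Matching coefficients of the independent functions:
  [e^{x}]:  - 2 A = 4
Solving: A = -2.
Check against the point condition:
  u(0, 0) = -2  ⟹  A = -2  ✓
Hence u(x, y) = - 2 e^{x}.

Answer: u(x, y) = - 2 e^{x}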